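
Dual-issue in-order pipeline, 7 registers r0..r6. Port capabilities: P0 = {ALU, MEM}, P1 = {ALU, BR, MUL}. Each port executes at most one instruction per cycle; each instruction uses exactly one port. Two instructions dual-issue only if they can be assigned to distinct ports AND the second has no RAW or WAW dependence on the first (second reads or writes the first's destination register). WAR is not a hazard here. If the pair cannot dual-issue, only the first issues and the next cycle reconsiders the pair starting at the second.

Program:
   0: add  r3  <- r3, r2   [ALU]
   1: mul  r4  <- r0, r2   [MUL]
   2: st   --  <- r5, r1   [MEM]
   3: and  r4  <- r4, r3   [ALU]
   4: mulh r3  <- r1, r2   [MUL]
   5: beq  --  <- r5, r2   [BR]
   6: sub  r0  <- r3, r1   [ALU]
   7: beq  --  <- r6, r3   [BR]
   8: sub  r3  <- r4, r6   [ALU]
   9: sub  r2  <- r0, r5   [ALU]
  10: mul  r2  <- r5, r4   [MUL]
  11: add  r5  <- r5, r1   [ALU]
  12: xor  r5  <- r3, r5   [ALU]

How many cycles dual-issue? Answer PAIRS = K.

0. add/mul @i0,i1  | dual
1. st/and @i2,i3  | dual
2. mulh @i4  | no-port MUL/BR
3. beq/sub @i5,i6  | dual
4. beq/sub @i7,i8  | dual
5. sub @i9  | WAW r2
6. mul/add @i10,i11  | dual
7. xor @i12  | tail

PAIRS = 5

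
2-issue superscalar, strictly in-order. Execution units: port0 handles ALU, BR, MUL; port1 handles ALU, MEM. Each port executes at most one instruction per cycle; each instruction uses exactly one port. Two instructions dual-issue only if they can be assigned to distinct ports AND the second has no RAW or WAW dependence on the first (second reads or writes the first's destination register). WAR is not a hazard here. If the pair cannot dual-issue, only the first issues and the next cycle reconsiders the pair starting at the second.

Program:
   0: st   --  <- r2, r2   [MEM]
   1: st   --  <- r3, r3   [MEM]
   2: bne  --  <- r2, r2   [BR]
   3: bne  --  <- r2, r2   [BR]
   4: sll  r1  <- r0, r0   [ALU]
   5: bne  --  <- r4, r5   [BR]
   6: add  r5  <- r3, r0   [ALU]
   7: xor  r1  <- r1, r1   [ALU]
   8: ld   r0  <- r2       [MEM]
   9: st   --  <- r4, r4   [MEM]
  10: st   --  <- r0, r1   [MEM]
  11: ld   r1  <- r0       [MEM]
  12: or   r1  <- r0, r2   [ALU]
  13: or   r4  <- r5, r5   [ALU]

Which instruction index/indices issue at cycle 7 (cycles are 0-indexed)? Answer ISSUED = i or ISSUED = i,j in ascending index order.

#0 head=0: st i0 no-port MEM/MEM
#1 head=1: st bne i1&i2 dual
#2 head=3: bne sll i3&i4 dual
#3 head=5: bne add i5&i6 dual
#4 head=7: xor ld i7&i8 dual
#5 head=9: st i9 no-port MEM/MEM
#6 head=10: st i10 no-port MEM/MEM
#7 head=11: ld i11 WAW r1
#8 head=12: or or i12&i13 dual

ISSUED = 11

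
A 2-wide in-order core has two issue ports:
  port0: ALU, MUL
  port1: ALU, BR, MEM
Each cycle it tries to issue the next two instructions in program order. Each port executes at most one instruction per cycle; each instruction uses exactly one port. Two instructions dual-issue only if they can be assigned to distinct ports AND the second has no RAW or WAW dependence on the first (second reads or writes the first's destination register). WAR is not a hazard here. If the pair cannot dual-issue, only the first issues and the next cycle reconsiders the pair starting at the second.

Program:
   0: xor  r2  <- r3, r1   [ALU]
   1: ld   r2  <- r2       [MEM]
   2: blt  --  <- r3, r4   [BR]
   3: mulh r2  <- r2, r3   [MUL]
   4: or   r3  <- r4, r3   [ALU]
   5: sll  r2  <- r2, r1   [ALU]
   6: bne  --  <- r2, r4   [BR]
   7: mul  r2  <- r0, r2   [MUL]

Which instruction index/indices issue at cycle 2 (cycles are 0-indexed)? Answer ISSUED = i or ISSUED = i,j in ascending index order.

ISSUED = 2,3

0. xor @i0  | RAW+WAW r2
1. ld @i1  | no-port MEM/BR
2. blt/mulh @i2,i3  | 2-wide
3. or/sll @i4,i5  | 2-wide
4. bne/mul @i6,i7  | 2-wide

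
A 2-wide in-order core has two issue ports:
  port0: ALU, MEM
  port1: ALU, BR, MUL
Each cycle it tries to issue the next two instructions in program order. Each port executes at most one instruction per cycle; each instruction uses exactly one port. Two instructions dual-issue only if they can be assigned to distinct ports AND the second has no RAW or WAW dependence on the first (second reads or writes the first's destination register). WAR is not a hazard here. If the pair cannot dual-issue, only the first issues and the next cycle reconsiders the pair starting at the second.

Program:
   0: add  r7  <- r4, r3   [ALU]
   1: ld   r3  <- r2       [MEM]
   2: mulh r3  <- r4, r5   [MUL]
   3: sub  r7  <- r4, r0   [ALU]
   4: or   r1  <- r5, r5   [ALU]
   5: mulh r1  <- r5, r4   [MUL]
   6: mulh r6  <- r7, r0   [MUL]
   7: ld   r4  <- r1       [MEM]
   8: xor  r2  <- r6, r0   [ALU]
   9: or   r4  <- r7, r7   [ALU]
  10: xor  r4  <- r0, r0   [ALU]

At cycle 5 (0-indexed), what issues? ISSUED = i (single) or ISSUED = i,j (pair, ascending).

0. add ld @i0&i1  | pair
1. mulh sub @i2&i3  | pair
2. or @i4  | WAW r1
3. mulh @i5  | no-port MUL/MUL
4. mulh ld @i6&i7  | pair
5. xor or @i8&i9  | pair
6. xor @i10  | tail

ISSUED = 8,9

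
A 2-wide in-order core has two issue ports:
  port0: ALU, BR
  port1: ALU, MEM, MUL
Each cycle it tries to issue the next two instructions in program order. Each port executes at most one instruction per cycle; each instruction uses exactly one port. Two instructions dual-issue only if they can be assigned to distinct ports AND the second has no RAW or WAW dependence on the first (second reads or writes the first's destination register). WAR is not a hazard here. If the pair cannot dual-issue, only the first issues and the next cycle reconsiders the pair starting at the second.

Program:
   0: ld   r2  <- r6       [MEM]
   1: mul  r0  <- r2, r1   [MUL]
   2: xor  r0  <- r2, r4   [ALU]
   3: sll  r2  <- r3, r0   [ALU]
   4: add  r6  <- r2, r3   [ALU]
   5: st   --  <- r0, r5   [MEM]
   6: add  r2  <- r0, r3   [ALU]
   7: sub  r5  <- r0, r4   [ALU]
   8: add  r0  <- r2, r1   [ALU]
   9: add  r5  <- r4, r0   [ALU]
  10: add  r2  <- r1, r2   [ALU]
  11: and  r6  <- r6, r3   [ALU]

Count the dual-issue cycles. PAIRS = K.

PAIRS = 3

[0] i0  ld.MEM  -- no-port MEM/MUL
[1] i1  mul.MUL  -- WAW r0
[2] i2  xor.ALU  -- RAW r0
[3] i3  sll.ALU  -- RAW r2
[4] i4&i5  add.ALU/st.MEM  -- pair
[5] i6&i7  add.ALU/sub.ALU  -- pair
[6] i8  add.ALU  -- RAW r0
[7] i9&i10  add.ALU/add.ALU  -- pair
[8] i11  and.ALU  -- tail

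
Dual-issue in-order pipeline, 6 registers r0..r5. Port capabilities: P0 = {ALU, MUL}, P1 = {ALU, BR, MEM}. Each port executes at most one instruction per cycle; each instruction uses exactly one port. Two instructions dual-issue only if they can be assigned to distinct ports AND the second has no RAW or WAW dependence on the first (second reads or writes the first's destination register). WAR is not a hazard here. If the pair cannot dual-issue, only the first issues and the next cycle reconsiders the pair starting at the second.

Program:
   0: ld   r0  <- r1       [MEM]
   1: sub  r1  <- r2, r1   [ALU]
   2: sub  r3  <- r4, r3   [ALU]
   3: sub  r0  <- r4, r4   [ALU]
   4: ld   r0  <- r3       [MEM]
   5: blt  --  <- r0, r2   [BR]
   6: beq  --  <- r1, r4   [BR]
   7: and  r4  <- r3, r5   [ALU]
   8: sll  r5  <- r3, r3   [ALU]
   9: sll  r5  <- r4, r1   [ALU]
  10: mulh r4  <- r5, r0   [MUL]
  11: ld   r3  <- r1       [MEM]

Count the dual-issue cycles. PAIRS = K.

PAIRS = 4

t=0 i0&i1:ld;sub ; dual
t=1 i2&i3:sub;sub ; dual
t=2 i4:ld ; no-port MEM/BR
t=3 i5:blt ; no-port BR/BR
t=4 i6&i7:beq;and ; dual
t=5 i8:sll ; WAW r5
t=6 i9:sll ; RAW r5
t=7 i10&i11:mulh;ld ; dual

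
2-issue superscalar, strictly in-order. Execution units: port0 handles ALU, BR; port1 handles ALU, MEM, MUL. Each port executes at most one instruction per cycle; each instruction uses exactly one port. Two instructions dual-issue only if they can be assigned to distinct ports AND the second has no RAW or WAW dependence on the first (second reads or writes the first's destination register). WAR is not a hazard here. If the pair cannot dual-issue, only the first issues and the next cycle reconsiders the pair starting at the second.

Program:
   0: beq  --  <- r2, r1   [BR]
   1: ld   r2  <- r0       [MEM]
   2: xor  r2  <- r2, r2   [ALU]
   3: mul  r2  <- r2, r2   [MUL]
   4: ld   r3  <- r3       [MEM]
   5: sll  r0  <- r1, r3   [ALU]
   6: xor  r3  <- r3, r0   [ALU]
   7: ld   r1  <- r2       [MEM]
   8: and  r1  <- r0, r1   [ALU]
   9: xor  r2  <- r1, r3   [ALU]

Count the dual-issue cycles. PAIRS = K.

#0 head=0: beq.BR+ld.MEM i0/i1 pair
#1 head=2: xor.ALU i2 RAW+WAW r2
#2 head=3: mul.MUL i3 no-port MUL/MEM
#3 head=4: ld.MEM i4 RAW r3
#4 head=5: sll.ALU i5 RAW r0
#5 head=6: xor.ALU+ld.MEM i6/i7 pair
#6 head=8: and.ALU i8 RAW r1
#7 head=9: xor.ALU i9 tail

PAIRS = 2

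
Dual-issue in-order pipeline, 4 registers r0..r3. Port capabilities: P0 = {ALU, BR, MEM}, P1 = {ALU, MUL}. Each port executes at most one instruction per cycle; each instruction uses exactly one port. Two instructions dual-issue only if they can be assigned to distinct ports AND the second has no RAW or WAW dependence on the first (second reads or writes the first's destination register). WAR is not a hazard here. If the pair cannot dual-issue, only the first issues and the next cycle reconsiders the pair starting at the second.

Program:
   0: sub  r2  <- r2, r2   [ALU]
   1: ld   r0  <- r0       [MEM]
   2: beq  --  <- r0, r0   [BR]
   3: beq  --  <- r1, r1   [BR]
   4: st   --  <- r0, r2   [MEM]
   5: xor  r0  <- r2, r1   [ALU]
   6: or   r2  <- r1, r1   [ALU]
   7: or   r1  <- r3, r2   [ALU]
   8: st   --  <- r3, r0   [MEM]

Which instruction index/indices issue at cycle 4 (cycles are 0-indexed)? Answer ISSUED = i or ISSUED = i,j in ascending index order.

c0: i0+i1 sub.ALU ld.MEM  2-wide
c1: i2 beq.BR  no-port BR/BR
c2: i3 beq.BR  no-port BR/MEM
c3: i4+i5 st.MEM xor.ALU  2-wide
c4: i6 or.ALU  RAW r2
c5: i7+i8 or.ALU st.MEM  2-wide

ISSUED = 6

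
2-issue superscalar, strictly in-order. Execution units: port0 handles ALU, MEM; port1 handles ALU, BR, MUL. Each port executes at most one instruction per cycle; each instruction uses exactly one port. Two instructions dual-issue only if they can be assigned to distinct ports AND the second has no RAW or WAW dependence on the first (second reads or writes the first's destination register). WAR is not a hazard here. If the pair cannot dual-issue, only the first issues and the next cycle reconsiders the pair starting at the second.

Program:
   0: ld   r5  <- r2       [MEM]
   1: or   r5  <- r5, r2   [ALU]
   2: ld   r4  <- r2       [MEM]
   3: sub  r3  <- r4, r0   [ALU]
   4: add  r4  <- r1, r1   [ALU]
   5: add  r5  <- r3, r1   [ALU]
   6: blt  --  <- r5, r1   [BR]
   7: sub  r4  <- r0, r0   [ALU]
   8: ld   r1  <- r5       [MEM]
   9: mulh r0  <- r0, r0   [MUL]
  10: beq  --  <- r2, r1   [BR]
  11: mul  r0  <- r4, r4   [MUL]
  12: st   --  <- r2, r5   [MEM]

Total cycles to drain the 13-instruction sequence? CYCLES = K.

CYCLES = 8

c0: i0 ld  RAW+WAW r5
c1: i1&i2 or ld  2-wide
c2: i3&i4 sub add  2-wide
c3: i5 add  RAW r5
c4: i6&i7 blt sub  2-wide
c5: i8&i9 ld mulh  2-wide
c6: i10 beq  no-port BR/MUL
c7: i11&i12 mul st  2-wide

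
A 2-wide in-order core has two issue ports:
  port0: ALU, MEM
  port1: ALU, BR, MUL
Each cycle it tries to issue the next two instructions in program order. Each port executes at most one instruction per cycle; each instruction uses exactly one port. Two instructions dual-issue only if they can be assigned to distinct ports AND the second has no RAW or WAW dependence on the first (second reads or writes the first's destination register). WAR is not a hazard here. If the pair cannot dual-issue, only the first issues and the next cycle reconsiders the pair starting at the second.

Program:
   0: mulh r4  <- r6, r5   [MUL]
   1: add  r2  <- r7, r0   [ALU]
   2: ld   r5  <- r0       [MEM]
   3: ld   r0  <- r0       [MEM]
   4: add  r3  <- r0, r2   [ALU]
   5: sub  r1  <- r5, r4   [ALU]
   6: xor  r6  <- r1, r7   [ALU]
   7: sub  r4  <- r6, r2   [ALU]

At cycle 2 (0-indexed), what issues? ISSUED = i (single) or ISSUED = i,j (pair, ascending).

0. mulh.MUL add.ALU @i0&i1  | dual
1. ld.MEM @i2  | no-port MEM/MEM
2. ld.MEM @i3  | RAW r0
3. add.ALU sub.ALU @i4&i5  | dual
4. xor.ALU @i6  | RAW r6
5. sub.ALU @i7  | tail

ISSUED = 3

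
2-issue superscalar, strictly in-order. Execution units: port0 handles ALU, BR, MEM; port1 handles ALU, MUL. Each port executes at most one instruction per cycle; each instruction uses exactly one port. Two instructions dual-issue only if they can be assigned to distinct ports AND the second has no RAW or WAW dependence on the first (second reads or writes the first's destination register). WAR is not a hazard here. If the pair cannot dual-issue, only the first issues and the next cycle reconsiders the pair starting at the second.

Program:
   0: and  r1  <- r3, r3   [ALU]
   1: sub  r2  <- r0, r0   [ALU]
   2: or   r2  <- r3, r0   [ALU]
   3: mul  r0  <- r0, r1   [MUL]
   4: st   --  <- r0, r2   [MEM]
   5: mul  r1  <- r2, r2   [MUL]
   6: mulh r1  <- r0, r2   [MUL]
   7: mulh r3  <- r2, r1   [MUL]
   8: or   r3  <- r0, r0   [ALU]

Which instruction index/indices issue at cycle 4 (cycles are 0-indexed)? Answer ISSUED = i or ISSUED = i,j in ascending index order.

ISSUED = 7

0. and+sub @i0+i1  | pair
1. or+mul @i2+i3  | pair
2. st+mul @i4+i5  | pair
3. mulh @i6  | no-port MUL/MUL
4. mulh @i7  | WAW r3
5. or @i8  | tail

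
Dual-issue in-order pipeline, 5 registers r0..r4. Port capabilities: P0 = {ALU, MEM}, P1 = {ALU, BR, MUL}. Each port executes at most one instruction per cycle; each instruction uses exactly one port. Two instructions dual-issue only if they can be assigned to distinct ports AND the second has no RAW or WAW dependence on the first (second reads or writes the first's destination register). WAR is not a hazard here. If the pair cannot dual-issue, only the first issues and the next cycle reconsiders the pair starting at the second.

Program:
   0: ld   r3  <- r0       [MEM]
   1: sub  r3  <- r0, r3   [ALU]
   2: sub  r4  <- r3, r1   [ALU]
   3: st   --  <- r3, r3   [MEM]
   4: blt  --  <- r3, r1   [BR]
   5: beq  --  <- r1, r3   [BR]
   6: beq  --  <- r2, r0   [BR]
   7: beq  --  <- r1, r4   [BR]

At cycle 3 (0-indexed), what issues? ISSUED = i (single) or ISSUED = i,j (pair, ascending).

[0] i0  ld.MEM  -- RAW+WAW r3
[1] i1  sub.ALU  -- RAW r3
[2] i2,i3  sub.ALU+st.MEM  -- 2-wide
[3] i4  blt.BR  -- no-port BR/BR
[4] i5  beq.BR  -- no-port BR/BR
[5] i6  beq.BR  -- no-port BR/BR
[6] i7  beq.BR  -- tail

ISSUED = 4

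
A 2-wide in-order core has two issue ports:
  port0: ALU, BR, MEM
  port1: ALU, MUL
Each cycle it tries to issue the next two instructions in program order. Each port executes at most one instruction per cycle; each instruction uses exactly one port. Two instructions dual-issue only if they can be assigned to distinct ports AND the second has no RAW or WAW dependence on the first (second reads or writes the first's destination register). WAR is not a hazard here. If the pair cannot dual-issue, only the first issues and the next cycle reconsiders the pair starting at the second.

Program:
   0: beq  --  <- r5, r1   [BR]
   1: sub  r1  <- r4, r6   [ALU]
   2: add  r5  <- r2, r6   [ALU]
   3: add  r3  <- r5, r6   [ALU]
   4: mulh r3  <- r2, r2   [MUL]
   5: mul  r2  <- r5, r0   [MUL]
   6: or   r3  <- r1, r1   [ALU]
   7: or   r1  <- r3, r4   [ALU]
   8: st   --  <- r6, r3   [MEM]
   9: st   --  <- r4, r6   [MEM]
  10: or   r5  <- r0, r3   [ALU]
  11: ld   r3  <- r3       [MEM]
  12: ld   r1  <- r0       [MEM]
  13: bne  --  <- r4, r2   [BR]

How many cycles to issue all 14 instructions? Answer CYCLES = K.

#0 head=0: beq.BR;sub.ALU i0+i1 pair
#1 head=2: add.ALU i2 RAW r5
#2 head=3: add.ALU i3 WAW r3
#3 head=4: mulh.MUL i4 no-port MUL/MUL
#4 head=5: mul.MUL;or.ALU i5+i6 pair
#5 head=7: or.ALU;st.MEM i7+i8 pair
#6 head=9: st.MEM;or.ALU i9+i10 pair
#7 head=11: ld.MEM i11 no-port MEM/MEM
#8 head=12: ld.MEM i12 no-port MEM/BR
#9 head=13: bne.BR i13 tail

CYCLES = 10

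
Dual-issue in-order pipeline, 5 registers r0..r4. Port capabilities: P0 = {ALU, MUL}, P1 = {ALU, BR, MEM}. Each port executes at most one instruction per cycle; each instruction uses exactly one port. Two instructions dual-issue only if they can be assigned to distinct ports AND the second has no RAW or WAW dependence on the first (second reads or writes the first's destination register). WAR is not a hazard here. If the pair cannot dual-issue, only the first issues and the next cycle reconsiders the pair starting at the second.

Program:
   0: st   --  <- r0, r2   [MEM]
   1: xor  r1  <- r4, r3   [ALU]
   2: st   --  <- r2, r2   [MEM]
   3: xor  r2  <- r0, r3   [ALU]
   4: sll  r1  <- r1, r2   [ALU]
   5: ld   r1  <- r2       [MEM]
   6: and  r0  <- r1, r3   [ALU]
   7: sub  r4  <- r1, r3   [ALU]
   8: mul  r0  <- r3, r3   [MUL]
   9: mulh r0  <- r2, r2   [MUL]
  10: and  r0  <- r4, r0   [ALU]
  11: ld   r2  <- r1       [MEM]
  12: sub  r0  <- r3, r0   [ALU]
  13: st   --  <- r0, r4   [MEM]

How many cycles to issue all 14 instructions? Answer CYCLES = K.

CYCLES = 10

[0] i0&i1  st.MEM;xor.ALU  -- dual
[1] i2&i3  st.MEM;xor.ALU  -- dual
[2] i4  sll.ALU  -- WAW r1
[3] i5  ld.MEM  -- RAW r1
[4] i6&i7  and.ALU;sub.ALU  -- dual
[5] i8  mul.MUL  -- no-port MUL/MUL
[6] i9  mulh.MUL  -- RAW+WAW r0
[7] i10&i11  and.ALU;ld.MEM  -- dual
[8] i12  sub.ALU  -- RAW r0
[9] i13  st.MEM  -- tail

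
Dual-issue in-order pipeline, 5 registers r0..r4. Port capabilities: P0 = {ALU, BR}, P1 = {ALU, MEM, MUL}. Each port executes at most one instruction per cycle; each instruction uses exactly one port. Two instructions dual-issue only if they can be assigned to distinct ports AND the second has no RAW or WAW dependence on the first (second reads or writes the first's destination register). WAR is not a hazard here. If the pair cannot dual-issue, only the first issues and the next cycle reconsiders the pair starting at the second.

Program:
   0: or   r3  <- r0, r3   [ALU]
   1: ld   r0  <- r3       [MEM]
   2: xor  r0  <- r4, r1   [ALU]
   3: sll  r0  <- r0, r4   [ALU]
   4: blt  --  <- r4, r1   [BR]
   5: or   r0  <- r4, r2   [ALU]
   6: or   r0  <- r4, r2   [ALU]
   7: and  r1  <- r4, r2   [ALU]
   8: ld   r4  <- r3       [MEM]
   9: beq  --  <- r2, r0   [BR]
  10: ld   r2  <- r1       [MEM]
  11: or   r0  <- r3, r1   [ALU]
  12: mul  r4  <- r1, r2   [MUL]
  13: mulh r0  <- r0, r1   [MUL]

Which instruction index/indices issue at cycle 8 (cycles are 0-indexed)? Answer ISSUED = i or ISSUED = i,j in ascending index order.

  cy0 -> i0 (or) RAW r3
  cy1 -> i1 (ld) WAW r0
  cy2 -> i2 (xor) RAW+WAW r0
  cy3 -> i3/i4 (sll+blt) 2-wide
  cy4 -> i5 (or) WAW r0
  cy5 -> i6/i7 (or+and) 2-wide
  cy6 -> i8/i9 (ld+beq) 2-wide
  cy7 -> i10/i11 (ld+or) 2-wide
  cy8 -> i12 (mul) no-port MUL/MUL
  cy9 -> i13 (mulh) tail

ISSUED = 12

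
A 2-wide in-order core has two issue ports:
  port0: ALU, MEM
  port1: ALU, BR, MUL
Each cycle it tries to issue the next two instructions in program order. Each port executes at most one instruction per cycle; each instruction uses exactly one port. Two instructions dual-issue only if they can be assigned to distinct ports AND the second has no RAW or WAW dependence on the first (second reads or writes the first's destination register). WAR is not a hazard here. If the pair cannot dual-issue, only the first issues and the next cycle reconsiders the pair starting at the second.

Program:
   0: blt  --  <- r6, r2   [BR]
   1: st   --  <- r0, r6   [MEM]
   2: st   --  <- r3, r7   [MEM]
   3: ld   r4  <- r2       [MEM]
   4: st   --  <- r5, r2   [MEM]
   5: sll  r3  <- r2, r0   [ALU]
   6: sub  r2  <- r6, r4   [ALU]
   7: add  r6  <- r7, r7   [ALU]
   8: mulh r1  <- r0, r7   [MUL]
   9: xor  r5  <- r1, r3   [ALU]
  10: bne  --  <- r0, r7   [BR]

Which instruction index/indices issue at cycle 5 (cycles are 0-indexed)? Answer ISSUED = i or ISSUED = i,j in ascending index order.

t=0 i0+i1:blt.BR;st.MEM ; pair
t=1 i2:st.MEM ; no-port MEM/MEM
t=2 i3:ld.MEM ; no-port MEM/MEM
t=3 i4+i5:st.MEM;sll.ALU ; pair
t=4 i6+i7:sub.ALU;add.ALU ; pair
t=5 i8:mulh.MUL ; RAW r1
t=6 i9+i10:xor.ALU;bne.BR ; pair

ISSUED = 8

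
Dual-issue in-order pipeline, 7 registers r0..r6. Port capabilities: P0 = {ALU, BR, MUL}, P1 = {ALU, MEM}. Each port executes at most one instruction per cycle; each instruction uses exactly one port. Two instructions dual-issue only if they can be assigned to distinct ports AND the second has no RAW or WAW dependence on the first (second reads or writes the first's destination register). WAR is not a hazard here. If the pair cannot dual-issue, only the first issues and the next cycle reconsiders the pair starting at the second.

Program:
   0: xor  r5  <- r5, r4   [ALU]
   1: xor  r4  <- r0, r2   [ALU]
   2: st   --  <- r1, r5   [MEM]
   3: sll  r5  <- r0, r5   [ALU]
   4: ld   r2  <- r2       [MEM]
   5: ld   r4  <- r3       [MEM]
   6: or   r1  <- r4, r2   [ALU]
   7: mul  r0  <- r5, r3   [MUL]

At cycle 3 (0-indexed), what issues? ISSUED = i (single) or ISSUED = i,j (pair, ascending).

c0: i0,i1 xor.ALU+xor.ALU  2-wide
c1: i2,i3 st.MEM+sll.ALU  2-wide
c2: i4 ld.MEM  no-port MEM/MEM
c3: i5 ld.MEM  RAW r4
c4: i6,i7 or.ALU+mul.MUL  2-wide

ISSUED = 5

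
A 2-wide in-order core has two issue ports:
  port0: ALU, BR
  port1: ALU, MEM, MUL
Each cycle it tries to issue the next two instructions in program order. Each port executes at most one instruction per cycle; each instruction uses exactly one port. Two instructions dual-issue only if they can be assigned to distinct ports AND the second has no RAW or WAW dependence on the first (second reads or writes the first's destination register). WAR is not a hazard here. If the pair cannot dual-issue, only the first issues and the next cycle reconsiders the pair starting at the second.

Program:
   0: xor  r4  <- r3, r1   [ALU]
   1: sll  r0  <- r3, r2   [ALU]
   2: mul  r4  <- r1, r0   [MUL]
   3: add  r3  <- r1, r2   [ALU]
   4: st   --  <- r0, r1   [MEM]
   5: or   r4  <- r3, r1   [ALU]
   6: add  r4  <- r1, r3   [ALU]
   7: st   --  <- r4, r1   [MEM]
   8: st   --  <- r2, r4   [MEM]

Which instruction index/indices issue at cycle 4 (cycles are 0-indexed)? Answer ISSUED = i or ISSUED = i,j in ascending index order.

#0 head=0: xor;sll i0+i1 dual
#1 head=2: mul;add i2+i3 dual
#2 head=4: st;or i4+i5 dual
#3 head=6: add i6 RAW r4
#4 head=7: st i7 no-port MEM/MEM
#5 head=8: st i8 tail

ISSUED = 7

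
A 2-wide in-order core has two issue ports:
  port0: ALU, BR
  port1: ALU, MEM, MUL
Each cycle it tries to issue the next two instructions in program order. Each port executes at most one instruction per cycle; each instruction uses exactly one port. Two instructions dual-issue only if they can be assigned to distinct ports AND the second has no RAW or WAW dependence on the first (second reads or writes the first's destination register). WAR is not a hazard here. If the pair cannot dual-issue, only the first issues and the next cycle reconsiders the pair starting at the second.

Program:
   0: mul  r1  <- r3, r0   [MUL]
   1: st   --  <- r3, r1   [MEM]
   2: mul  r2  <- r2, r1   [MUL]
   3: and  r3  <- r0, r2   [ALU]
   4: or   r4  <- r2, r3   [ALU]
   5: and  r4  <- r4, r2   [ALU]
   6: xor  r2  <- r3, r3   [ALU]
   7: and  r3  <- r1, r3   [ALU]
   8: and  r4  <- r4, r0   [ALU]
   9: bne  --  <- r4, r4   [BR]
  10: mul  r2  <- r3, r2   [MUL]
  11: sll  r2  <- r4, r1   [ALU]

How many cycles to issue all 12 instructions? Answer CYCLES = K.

  cy0 -> i0 (mul.MUL) no-port MUL/MEM
  cy1 -> i1 (st.MEM) no-port MEM/MUL
  cy2 -> i2 (mul.MUL) RAW r2
  cy3 -> i3 (and.ALU) RAW r3
  cy4 -> i4 (or.ALU) RAW+WAW r4
  cy5 -> i5+i6 (and.ALU/xor.ALU) 2-wide
  cy6 -> i7+i8 (and.ALU/and.ALU) 2-wide
  cy7 -> i9+i10 (bne.BR/mul.MUL) 2-wide
  cy8 -> i11 (sll.ALU) tail

CYCLES = 9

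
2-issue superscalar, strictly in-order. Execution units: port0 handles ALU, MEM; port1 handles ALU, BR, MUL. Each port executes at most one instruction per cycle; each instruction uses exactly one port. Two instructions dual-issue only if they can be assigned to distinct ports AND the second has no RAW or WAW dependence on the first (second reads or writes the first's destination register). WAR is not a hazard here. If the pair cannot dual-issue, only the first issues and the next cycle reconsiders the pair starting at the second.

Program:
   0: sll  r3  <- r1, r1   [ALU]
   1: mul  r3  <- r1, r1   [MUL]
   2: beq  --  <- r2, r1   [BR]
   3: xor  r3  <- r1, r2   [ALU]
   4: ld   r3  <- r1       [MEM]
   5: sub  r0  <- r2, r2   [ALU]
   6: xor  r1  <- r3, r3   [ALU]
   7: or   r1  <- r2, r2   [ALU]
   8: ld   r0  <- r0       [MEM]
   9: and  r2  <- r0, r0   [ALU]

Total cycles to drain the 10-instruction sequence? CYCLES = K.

CYCLES = 7

0. sll @i0  | WAW r3
1. mul @i1  | no-port MUL/BR
2. beq+xor @i2,i3  | pair
3. ld+sub @i4,i5  | pair
4. xor @i6  | WAW r1
5. or+ld @i7,i8  | pair
6. and @i9  | tail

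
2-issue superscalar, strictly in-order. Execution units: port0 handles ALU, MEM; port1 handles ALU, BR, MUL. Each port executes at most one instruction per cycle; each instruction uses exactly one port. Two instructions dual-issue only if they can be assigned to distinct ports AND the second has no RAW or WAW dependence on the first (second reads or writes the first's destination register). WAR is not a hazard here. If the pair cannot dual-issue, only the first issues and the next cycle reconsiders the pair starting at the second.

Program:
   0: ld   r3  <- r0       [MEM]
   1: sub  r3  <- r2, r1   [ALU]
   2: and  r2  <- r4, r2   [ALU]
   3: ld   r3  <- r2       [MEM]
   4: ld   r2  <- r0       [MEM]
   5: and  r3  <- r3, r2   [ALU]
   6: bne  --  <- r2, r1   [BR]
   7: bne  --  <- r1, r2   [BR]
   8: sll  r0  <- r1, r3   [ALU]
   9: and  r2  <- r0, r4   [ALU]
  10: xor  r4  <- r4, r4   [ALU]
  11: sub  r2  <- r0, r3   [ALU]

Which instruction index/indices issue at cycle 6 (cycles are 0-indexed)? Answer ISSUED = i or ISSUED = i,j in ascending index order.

ISSUED = 9,10

t=0 i0:ld.MEM ; WAW r3
t=1 i1/i2:sub.ALU+and.ALU ; 2-wide
t=2 i3:ld.MEM ; no-port MEM/MEM
t=3 i4:ld.MEM ; RAW r2
t=4 i5/i6:and.ALU+bne.BR ; 2-wide
t=5 i7/i8:bne.BR+sll.ALU ; 2-wide
t=6 i9/i10:and.ALU+xor.ALU ; 2-wide
t=7 i11:sub.ALU ; tail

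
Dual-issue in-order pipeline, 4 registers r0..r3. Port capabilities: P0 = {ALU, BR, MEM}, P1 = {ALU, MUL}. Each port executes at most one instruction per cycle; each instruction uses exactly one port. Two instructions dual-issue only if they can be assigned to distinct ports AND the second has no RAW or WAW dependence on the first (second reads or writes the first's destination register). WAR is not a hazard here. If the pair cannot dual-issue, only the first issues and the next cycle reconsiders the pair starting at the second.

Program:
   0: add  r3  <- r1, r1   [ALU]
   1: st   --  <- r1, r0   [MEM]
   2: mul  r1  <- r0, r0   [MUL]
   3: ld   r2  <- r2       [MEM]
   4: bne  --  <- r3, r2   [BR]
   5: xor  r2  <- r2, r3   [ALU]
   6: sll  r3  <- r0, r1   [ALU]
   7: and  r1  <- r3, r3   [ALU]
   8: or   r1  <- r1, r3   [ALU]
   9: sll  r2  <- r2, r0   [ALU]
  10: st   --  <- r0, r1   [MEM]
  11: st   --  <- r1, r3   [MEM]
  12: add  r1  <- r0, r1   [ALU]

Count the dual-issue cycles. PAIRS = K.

[0] i0/i1  add.ALU+st.MEM  -- pair
[1] i2/i3  mul.MUL+ld.MEM  -- pair
[2] i4/i5  bne.BR+xor.ALU  -- pair
[3] i6  sll.ALU  -- RAW r3
[4] i7  and.ALU  -- RAW+WAW r1
[5] i8/i9  or.ALU+sll.ALU  -- pair
[6] i10  st.MEM  -- no-port MEM/MEM
[7] i11/i12  st.MEM+add.ALU  -- pair

PAIRS = 5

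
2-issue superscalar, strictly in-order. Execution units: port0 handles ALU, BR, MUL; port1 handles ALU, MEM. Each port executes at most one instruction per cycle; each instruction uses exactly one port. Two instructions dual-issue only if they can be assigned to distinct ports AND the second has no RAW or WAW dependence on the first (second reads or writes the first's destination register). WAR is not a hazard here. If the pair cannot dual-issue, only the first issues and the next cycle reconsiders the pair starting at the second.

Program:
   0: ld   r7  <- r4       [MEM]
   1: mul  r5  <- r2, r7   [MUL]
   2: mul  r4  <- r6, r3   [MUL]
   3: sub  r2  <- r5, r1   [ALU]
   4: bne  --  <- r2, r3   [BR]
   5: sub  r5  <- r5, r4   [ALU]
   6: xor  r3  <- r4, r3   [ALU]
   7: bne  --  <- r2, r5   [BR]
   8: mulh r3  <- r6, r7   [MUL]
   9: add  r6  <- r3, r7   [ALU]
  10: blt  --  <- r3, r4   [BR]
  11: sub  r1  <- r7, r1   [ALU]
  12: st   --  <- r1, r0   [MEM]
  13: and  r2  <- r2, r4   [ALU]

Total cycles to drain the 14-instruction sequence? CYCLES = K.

[0] i0  ld.MEM  -- RAW r7
[1] i1  mul.MUL  -- no-port MUL/MUL
[2] i2,i3  mul.MUL/sub.ALU  -- 2-wide
[3] i4,i5  bne.BR/sub.ALU  -- 2-wide
[4] i6,i7  xor.ALU/bne.BR  -- 2-wide
[5] i8  mulh.MUL  -- RAW r3
[6] i9,i10  add.ALU/blt.BR  -- 2-wide
[7] i11  sub.ALU  -- RAW r1
[8] i12,i13  st.MEM/and.ALU  -- 2-wide

CYCLES = 9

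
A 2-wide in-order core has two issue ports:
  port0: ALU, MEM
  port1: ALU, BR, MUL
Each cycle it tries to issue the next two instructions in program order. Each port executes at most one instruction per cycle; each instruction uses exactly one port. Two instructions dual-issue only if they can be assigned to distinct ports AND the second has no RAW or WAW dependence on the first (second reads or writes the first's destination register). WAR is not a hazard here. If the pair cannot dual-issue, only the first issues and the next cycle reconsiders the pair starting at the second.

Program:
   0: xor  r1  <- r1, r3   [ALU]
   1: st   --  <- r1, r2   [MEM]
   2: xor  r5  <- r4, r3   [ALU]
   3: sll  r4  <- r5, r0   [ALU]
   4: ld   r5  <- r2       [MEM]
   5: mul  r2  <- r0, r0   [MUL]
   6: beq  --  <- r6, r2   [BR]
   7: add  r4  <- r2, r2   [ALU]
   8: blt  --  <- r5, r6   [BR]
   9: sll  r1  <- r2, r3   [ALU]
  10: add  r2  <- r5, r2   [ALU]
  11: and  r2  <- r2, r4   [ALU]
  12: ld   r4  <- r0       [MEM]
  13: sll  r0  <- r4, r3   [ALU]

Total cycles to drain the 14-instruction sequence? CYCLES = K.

  cy0 -> i0 (xor) RAW r1
  cy1 -> i1,i2 (st+xor) dual
  cy2 -> i3,i4 (sll+ld) dual
  cy3 -> i5 (mul) no-port MUL/BR
  cy4 -> i6,i7 (beq+add) dual
  cy5 -> i8,i9 (blt+sll) dual
  cy6 -> i10 (add) RAW+WAW r2
  cy7 -> i11,i12 (and+ld) dual
  cy8 -> i13 (sll) tail

CYCLES = 9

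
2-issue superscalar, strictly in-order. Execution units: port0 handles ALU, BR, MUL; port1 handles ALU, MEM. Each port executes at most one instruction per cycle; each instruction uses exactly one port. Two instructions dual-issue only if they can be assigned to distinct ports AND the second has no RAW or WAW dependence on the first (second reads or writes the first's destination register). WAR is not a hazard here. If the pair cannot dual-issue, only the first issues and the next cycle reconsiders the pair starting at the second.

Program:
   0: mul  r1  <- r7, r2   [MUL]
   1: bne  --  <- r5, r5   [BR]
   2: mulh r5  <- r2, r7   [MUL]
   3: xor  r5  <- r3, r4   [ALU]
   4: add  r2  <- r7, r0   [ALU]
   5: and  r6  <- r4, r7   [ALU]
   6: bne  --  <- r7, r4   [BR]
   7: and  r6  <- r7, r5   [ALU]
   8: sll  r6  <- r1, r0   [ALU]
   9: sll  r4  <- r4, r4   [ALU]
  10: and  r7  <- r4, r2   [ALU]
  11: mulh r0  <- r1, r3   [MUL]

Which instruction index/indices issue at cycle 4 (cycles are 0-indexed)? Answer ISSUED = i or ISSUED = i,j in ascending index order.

#0 head=0: mul.MUL i0 no-port MUL/BR
#1 head=1: bne.BR i1 no-port BR/MUL
#2 head=2: mulh.MUL i2 WAW r5
#3 head=3: xor.ALU+add.ALU i3&i4 pair
#4 head=5: and.ALU+bne.BR i5&i6 pair
#5 head=7: and.ALU i7 WAW r6
#6 head=8: sll.ALU+sll.ALU i8&i9 pair
#7 head=10: and.ALU+mulh.MUL i10&i11 pair

ISSUED = 5,6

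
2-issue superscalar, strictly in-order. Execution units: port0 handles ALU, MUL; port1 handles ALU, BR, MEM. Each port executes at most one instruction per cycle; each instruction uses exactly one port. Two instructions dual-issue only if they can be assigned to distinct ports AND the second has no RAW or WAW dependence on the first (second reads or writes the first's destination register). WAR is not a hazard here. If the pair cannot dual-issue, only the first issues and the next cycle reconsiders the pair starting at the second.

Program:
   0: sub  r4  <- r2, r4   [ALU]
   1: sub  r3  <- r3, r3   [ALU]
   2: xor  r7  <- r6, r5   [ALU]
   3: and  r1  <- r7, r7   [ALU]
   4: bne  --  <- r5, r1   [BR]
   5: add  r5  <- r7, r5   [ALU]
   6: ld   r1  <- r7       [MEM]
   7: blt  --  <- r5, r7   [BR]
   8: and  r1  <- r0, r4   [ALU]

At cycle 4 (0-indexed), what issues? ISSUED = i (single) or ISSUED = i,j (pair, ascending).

ISSUED = 6

t=0 i0/i1:sub.ALU/sub.ALU ; 2-wide
t=1 i2:xor.ALU ; RAW r7
t=2 i3:and.ALU ; RAW r1
t=3 i4/i5:bne.BR/add.ALU ; 2-wide
t=4 i6:ld.MEM ; no-port MEM/BR
t=5 i7/i8:blt.BR/and.ALU ; 2-wide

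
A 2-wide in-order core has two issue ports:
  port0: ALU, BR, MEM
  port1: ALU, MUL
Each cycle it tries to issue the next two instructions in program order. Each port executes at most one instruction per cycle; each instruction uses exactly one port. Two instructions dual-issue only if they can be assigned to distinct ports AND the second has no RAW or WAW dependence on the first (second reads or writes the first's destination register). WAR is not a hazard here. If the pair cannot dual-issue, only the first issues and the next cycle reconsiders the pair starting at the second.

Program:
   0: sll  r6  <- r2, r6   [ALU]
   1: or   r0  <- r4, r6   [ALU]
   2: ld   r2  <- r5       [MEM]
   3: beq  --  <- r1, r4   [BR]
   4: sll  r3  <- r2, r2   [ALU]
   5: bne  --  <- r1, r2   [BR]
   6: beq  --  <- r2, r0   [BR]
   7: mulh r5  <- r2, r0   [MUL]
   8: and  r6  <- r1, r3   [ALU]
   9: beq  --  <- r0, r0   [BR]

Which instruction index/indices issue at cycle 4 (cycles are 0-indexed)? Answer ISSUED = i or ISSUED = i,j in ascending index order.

ISSUED = 6,7

#0 head=0: sll.ALU i0 RAW r6
#1 head=1: or.ALU/ld.MEM i1,i2 dual
#2 head=3: beq.BR/sll.ALU i3,i4 dual
#3 head=5: bne.BR i5 no-port BR/BR
#4 head=6: beq.BR/mulh.MUL i6,i7 dual
#5 head=8: and.ALU/beq.BR i8,i9 dual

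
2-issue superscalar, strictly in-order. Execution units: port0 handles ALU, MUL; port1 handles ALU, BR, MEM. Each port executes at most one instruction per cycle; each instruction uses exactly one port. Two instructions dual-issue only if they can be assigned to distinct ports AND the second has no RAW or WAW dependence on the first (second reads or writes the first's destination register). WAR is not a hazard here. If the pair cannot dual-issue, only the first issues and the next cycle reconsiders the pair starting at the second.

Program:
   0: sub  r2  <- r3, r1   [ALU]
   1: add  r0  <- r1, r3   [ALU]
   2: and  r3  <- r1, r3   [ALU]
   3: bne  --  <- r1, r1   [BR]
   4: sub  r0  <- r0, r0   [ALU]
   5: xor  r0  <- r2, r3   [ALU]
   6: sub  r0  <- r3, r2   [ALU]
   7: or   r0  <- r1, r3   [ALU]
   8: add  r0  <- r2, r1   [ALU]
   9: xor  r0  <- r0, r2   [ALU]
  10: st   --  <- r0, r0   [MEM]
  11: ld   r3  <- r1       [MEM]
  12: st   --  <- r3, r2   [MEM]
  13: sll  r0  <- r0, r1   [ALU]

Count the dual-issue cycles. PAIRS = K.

t=0 i0,i1:sub;add ; 2-wide
t=1 i2,i3:and;bne ; 2-wide
t=2 i4:sub ; WAW r0
t=3 i5:xor ; WAW r0
t=4 i6:sub ; WAW r0
t=5 i7:or ; WAW r0
t=6 i8:add ; RAW+WAW r0
t=7 i9:xor ; RAW r0
t=8 i10:st ; no-port MEM/MEM
t=9 i11:ld ; no-port MEM/MEM
t=10 i12,i13:st;sll ; 2-wide

PAIRS = 3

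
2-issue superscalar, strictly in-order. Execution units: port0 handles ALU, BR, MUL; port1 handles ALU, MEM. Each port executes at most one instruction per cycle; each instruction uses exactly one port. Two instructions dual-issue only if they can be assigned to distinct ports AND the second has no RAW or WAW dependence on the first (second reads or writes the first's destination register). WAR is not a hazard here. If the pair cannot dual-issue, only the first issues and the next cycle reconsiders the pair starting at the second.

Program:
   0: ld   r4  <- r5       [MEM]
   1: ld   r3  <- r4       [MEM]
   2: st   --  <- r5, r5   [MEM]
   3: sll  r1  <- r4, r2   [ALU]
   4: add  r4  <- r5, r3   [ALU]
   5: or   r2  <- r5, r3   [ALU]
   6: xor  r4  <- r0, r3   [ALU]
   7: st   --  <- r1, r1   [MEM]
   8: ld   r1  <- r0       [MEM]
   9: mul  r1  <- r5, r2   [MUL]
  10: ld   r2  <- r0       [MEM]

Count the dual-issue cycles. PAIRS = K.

[0] i0  ld  -- no-port MEM/MEM
[1] i1  ld  -- no-port MEM/MEM
[2] i2/i3  st;sll  -- pair
[3] i4/i5  add;or  -- pair
[4] i6/i7  xor;st  -- pair
[5] i8  ld  -- WAW r1
[6] i9/i10  mul;ld  -- pair

PAIRS = 4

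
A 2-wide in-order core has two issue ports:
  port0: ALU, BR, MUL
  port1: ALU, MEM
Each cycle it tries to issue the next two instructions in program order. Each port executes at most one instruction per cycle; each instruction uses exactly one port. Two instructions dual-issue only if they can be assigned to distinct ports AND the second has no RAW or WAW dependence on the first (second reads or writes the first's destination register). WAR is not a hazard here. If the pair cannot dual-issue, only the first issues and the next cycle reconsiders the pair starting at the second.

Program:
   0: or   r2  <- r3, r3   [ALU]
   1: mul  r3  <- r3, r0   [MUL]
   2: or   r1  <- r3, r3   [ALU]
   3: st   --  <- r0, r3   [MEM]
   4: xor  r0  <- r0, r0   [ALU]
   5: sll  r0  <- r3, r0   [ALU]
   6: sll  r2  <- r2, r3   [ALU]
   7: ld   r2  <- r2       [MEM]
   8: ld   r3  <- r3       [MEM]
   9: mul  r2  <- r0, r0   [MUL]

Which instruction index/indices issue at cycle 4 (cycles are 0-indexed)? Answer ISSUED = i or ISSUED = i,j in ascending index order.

ISSUED = 7

#0 head=0: or+mul i0&i1 2-wide
#1 head=2: or+st i2&i3 2-wide
#2 head=4: xor i4 RAW+WAW r0
#3 head=5: sll+sll i5&i6 2-wide
#4 head=7: ld i7 no-port MEM/MEM
#5 head=8: ld+mul i8&i9 2-wide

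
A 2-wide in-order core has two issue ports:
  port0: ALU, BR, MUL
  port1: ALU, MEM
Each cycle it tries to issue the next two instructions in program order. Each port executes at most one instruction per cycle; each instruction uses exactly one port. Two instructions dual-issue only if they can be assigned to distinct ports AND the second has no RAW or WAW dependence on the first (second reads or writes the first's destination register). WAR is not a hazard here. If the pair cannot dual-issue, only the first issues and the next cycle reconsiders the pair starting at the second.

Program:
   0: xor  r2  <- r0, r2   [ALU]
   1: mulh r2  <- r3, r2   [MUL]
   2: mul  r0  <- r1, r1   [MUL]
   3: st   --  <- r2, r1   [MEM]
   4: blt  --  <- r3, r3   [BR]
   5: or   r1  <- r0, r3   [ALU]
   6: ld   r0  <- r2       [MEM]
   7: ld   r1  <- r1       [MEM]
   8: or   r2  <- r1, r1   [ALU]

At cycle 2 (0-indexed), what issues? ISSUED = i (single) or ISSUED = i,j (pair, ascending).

#0 head=0: xor i0 RAW+WAW r2
#1 head=1: mulh i1 no-port MUL/MUL
#2 head=2: mul+st i2+i3 pair
#3 head=4: blt+or i4+i5 pair
#4 head=6: ld i6 no-port MEM/MEM
#5 head=7: ld i7 RAW r1
#6 head=8: or i8 tail

ISSUED = 2,3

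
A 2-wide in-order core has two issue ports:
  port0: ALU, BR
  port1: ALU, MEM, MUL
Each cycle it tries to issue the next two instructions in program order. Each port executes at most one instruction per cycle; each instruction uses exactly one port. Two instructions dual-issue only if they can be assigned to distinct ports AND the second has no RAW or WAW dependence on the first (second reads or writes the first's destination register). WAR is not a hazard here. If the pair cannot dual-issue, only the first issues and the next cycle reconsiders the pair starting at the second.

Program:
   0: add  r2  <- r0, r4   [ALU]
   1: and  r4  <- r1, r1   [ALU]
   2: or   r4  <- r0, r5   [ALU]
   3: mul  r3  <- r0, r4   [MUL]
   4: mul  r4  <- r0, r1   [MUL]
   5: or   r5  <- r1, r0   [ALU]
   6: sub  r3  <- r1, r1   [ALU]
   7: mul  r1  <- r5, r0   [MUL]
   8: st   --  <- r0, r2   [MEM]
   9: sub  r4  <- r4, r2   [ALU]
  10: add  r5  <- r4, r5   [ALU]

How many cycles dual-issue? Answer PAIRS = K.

PAIRS = 4

  cy0 -> i0/i1 (add.ALU/and.ALU) 2-wide
  cy1 -> i2 (or.ALU) RAW r4
  cy2 -> i3 (mul.MUL) no-port MUL/MUL
  cy3 -> i4/i5 (mul.MUL/or.ALU) 2-wide
  cy4 -> i6/i7 (sub.ALU/mul.MUL) 2-wide
  cy5 -> i8/i9 (st.MEM/sub.ALU) 2-wide
  cy6 -> i10 (add.ALU) tail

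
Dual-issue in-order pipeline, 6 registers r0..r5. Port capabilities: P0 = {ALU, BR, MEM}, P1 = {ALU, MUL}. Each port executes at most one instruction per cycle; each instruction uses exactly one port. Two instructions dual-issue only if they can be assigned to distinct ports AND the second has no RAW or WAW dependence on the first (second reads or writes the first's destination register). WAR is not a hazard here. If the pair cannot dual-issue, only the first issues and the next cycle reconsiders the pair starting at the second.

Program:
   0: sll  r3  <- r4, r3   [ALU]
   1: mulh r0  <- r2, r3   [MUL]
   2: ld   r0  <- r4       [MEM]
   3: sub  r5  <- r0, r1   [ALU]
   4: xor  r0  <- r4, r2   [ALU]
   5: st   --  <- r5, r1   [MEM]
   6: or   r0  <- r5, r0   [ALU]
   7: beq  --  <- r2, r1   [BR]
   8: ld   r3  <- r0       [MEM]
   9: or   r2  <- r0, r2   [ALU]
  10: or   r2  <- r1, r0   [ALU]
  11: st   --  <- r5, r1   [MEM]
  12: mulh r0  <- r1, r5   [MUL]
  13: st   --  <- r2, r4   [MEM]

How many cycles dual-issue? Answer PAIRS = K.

[0] i0  sll.ALU  -- RAW r3
[1] i1  mulh.MUL  -- WAW r0
[2] i2  ld.MEM  -- RAW r0
[3] i3&i4  sub.ALU;xor.ALU  -- pair
[4] i5&i6  st.MEM;or.ALU  -- pair
[5] i7  beq.BR  -- no-port BR/MEM
[6] i8&i9  ld.MEM;or.ALU  -- pair
[7] i10&i11  or.ALU;st.MEM  -- pair
[8] i12&i13  mulh.MUL;st.MEM  -- pair

PAIRS = 5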